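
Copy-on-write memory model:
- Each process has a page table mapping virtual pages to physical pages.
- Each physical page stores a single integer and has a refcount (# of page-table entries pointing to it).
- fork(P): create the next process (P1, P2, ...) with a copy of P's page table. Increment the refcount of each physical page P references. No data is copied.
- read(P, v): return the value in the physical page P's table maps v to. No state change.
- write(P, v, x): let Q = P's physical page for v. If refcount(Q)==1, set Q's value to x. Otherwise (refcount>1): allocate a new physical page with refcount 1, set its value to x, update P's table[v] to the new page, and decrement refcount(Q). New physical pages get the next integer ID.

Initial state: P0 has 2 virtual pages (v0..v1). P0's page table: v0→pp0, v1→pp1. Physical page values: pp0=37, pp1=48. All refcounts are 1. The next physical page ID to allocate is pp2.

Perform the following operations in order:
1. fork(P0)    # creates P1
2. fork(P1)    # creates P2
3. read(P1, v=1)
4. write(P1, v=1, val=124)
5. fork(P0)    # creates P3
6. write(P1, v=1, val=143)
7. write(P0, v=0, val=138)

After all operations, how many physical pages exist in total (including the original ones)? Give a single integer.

Answer: 4

Derivation:
Op 1: fork(P0) -> P1. 2 ppages; refcounts: pp0:2 pp1:2
Op 2: fork(P1) -> P2. 2 ppages; refcounts: pp0:3 pp1:3
Op 3: read(P1, v1) -> 48. No state change.
Op 4: write(P1, v1, 124). refcount(pp1)=3>1 -> COPY to pp2. 3 ppages; refcounts: pp0:3 pp1:2 pp2:1
Op 5: fork(P0) -> P3. 3 ppages; refcounts: pp0:4 pp1:3 pp2:1
Op 6: write(P1, v1, 143). refcount(pp2)=1 -> write in place. 3 ppages; refcounts: pp0:4 pp1:3 pp2:1
Op 7: write(P0, v0, 138). refcount(pp0)=4>1 -> COPY to pp3. 4 ppages; refcounts: pp0:3 pp1:3 pp2:1 pp3:1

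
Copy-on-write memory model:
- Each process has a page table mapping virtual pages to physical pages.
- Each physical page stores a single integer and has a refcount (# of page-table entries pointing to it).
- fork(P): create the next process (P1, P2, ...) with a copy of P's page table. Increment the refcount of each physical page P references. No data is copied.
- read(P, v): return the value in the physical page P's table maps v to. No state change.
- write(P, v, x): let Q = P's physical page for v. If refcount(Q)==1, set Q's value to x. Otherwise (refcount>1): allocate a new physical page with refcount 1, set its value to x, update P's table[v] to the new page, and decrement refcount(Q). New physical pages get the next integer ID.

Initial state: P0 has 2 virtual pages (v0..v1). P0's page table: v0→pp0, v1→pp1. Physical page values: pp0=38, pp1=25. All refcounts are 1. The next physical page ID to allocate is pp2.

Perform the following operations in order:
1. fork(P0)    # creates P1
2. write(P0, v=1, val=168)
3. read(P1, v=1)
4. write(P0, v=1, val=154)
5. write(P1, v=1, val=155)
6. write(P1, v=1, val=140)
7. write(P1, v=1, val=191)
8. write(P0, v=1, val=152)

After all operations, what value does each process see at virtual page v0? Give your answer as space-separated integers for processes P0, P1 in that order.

Op 1: fork(P0) -> P1. 2 ppages; refcounts: pp0:2 pp1:2
Op 2: write(P0, v1, 168). refcount(pp1)=2>1 -> COPY to pp2. 3 ppages; refcounts: pp0:2 pp1:1 pp2:1
Op 3: read(P1, v1) -> 25. No state change.
Op 4: write(P0, v1, 154). refcount(pp2)=1 -> write in place. 3 ppages; refcounts: pp0:2 pp1:1 pp2:1
Op 5: write(P1, v1, 155). refcount(pp1)=1 -> write in place. 3 ppages; refcounts: pp0:2 pp1:1 pp2:1
Op 6: write(P1, v1, 140). refcount(pp1)=1 -> write in place. 3 ppages; refcounts: pp0:2 pp1:1 pp2:1
Op 7: write(P1, v1, 191). refcount(pp1)=1 -> write in place. 3 ppages; refcounts: pp0:2 pp1:1 pp2:1
Op 8: write(P0, v1, 152). refcount(pp2)=1 -> write in place. 3 ppages; refcounts: pp0:2 pp1:1 pp2:1
P0: v0 -> pp0 = 38
P1: v0 -> pp0 = 38

Answer: 38 38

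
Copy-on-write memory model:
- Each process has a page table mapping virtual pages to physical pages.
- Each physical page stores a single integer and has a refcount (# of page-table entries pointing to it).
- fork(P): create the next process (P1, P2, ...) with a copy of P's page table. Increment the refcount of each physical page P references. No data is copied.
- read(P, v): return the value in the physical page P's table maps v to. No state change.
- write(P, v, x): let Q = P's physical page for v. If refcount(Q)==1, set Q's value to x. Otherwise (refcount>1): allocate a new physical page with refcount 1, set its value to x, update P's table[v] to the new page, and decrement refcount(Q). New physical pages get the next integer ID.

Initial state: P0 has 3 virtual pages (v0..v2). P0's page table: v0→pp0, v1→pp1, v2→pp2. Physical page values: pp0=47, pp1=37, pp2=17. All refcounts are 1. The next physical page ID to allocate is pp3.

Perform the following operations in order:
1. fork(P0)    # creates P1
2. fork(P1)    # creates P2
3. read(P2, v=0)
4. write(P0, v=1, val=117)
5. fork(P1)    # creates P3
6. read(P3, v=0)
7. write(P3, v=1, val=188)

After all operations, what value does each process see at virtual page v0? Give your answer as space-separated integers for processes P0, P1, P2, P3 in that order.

Op 1: fork(P0) -> P1. 3 ppages; refcounts: pp0:2 pp1:2 pp2:2
Op 2: fork(P1) -> P2. 3 ppages; refcounts: pp0:3 pp1:3 pp2:3
Op 3: read(P2, v0) -> 47. No state change.
Op 4: write(P0, v1, 117). refcount(pp1)=3>1 -> COPY to pp3. 4 ppages; refcounts: pp0:3 pp1:2 pp2:3 pp3:1
Op 5: fork(P1) -> P3. 4 ppages; refcounts: pp0:4 pp1:3 pp2:4 pp3:1
Op 6: read(P3, v0) -> 47. No state change.
Op 7: write(P3, v1, 188). refcount(pp1)=3>1 -> COPY to pp4. 5 ppages; refcounts: pp0:4 pp1:2 pp2:4 pp3:1 pp4:1
P0: v0 -> pp0 = 47
P1: v0 -> pp0 = 47
P2: v0 -> pp0 = 47
P3: v0 -> pp0 = 47

Answer: 47 47 47 47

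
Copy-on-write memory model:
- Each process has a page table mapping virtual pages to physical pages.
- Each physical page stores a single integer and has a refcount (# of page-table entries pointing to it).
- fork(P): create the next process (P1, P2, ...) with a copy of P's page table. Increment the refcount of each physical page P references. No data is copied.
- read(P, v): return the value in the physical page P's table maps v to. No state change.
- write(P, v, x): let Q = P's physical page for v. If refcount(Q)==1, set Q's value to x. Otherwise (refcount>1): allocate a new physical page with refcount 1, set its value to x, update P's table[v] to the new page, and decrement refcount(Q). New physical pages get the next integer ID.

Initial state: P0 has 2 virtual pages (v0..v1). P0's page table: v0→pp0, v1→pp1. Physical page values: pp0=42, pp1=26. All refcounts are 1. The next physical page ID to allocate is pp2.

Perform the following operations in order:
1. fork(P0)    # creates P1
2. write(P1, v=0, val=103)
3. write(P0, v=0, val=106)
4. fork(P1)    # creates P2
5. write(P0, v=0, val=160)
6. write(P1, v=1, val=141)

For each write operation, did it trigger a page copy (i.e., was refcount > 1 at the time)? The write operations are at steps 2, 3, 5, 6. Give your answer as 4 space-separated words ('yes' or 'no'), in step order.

Op 1: fork(P0) -> P1. 2 ppages; refcounts: pp0:2 pp1:2
Op 2: write(P1, v0, 103). refcount(pp0)=2>1 -> COPY to pp2. 3 ppages; refcounts: pp0:1 pp1:2 pp2:1
Op 3: write(P0, v0, 106). refcount(pp0)=1 -> write in place. 3 ppages; refcounts: pp0:1 pp1:2 pp2:1
Op 4: fork(P1) -> P2. 3 ppages; refcounts: pp0:1 pp1:3 pp2:2
Op 5: write(P0, v0, 160). refcount(pp0)=1 -> write in place. 3 ppages; refcounts: pp0:1 pp1:3 pp2:2
Op 6: write(P1, v1, 141). refcount(pp1)=3>1 -> COPY to pp3. 4 ppages; refcounts: pp0:1 pp1:2 pp2:2 pp3:1

yes no no yes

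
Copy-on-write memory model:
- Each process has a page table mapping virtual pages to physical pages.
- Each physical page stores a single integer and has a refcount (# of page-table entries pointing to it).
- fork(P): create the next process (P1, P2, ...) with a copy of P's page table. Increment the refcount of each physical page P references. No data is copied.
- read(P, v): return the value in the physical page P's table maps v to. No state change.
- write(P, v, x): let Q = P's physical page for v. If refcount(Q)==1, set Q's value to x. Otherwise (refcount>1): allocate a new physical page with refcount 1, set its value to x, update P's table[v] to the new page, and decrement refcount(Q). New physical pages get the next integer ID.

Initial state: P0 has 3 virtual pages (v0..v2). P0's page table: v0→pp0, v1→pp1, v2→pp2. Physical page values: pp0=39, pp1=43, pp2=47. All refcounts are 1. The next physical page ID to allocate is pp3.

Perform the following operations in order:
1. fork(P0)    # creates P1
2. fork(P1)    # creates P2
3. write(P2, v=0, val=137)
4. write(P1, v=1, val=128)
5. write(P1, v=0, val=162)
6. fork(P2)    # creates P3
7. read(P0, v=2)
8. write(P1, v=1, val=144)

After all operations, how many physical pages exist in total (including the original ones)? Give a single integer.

Answer: 6

Derivation:
Op 1: fork(P0) -> P1. 3 ppages; refcounts: pp0:2 pp1:2 pp2:2
Op 2: fork(P1) -> P2. 3 ppages; refcounts: pp0:3 pp1:3 pp2:3
Op 3: write(P2, v0, 137). refcount(pp0)=3>1 -> COPY to pp3. 4 ppages; refcounts: pp0:2 pp1:3 pp2:3 pp3:1
Op 4: write(P1, v1, 128). refcount(pp1)=3>1 -> COPY to pp4. 5 ppages; refcounts: pp0:2 pp1:2 pp2:3 pp3:1 pp4:1
Op 5: write(P1, v0, 162). refcount(pp0)=2>1 -> COPY to pp5. 6 ppages; refcounts: pp0:1 pp1:2 pp2:3 pp3:1 pp4:1 pp5:1
Op 6: fork(P2) -> P3. 6 ppages; refcounts: pp0:1 pp1:3 pp2:4 pp3:2 pp4:1 pp5:1
Op 7: read(P0, v2) -> 47. No state change.
Op 8: write(P1, v1, 144). refcount(pp4)=1 -> write in place. 6 ppages; refcounts: pp0:1 pp1:3 pp2:4 pp3:2 pp4:1 pp5:1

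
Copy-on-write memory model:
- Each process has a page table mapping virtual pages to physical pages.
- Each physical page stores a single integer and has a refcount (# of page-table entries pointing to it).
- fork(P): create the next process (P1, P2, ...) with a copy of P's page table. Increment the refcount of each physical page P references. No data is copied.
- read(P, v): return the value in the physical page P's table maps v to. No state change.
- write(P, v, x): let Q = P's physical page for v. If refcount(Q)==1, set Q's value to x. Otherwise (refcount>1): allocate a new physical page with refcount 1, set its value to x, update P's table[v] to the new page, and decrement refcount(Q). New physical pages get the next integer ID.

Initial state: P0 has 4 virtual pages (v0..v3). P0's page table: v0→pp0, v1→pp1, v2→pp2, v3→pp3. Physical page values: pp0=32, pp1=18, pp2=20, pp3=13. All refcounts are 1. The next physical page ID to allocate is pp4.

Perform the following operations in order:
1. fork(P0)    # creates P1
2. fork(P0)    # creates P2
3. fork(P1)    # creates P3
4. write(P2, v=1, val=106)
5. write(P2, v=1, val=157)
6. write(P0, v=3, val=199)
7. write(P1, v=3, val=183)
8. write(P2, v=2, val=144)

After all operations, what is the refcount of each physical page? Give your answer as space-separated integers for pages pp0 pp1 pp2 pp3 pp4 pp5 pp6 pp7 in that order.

Op 1: fork(P0) -> P1. 4 ppages; refcounts: pp0:2 pp1:2 pp2:2 pp3:2
Op 2: fork(P0) -> P2. 4 ppages; refcounts: pp0:3 pp1:3 pp2:3 pp3:3
Op 3: fork(P1) -> P3. 4 ppages; refcounts: pp0:4 pp1:4 pp2:4 pp3:4
Op 4: write(P2, v1, 106). refcount(pp1)=4>1 -> COPY to pp4. 5 ppages; refcounts: pp0:4 pp1:3 pp2:4 pp3:4 pp4:1
Op 5: write(P2, v1, 157). refcount(pp4)=1 -> write in place. 5 ppages; refcounts: pp0:4 pp1:3 pp2:4 pp3:4 pp4:1
Op 6: write(P0, v3, 199). refcount(pp3)=4>1 -> COPY to pp5. 6 ppages; refcounts: pp0:4 pp1:3 pp2:4 pp3:3 pp4:1 pp5:1
Op 7: write(P1, v3, 183). refcount(pp3)=3>1 -> COPY to pp6. 7 ppages; refcounts: pp0:4 pp1:3 pp2:4 pp3:2 pp4:1 pp5:1 pp6:1
Op 8: write(P2, v2, 144). refcount(pp2)=4>1 -> COPY to pp7. 8 ppages; refcounts: pp0:4 pp1:3 pp2:3 pp3:2 pp4:1 pp5:1 pp6:1 pp7:1

Answer: 4 3 3 2 1 1 1 1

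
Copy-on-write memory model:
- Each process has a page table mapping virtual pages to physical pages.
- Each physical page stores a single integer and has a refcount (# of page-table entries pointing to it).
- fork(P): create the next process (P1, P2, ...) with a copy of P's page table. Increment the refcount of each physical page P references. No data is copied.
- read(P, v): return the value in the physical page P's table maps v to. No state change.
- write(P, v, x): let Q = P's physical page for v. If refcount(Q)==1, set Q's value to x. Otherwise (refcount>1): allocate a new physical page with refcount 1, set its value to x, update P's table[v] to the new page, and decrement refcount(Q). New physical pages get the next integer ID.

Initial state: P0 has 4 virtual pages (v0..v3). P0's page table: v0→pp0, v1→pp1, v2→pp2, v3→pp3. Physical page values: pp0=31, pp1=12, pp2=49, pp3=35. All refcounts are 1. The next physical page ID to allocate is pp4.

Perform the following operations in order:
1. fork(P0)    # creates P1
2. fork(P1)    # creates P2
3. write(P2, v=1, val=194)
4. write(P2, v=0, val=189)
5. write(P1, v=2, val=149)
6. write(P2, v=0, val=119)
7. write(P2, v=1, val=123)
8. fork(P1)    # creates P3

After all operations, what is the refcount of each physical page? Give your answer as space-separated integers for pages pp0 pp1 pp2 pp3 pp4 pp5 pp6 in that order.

Answer: 3 3 2 4 1 1 2

Derivation:
Op 1: fork(P0) -> P1. 4 ppages; refcounts: pp0:2 pp1:2 pp2:2 pp3:2
Op 2: fork(P1) -> P2. 4 ppages; refcounts: pp0:3 pp1:3 pp2:3 pp3:3
Op 3: write(P2, v1, 194). refcount(pp1)=3>1 -> COPY to pp4. 5 ppages; refcounts: pp0:3 pp1:2 pp2:3 pp3:3 pp4:1
Op 4: write(P2, v0, 189). refcount(pp0)=3>1 -> COPY to pp5. 6 ppages; refcounts: pp0:2 pp1:2 pp2:3 pp3:3 pp4:1 pp5:1
Op 5: write(P1, v2, 149). refcount(pp2)=3>1 -> COPY to pp6. 7 ppages; refcounts: pp0:2 pp1:2 pp2:2 pp3:3 pp4:1 pp5:1 pp6:1
Op 6: write(P2, v0, 119). refcount(pp5)=1 -> write in place. 7 ppages; refcounts: pp0:2 pp1:2 pp2:2 pp3:3 pp4:1 pp5:1 pp6:1
Op 7: write(P2, v1, 123). refcount(pp4)=1 -> write in place. 7 ppages; refcounts: pp0:2 pp1:2 pp2:2 pp3:3 pp4:1 pp5:1 pp6:1
Op 8: fork(P1) -> P3. 7 ppages; refcounts: pp0:3 pp1:3 pp2:2 pp3:4 pp4:1 pp5:1 pp6:2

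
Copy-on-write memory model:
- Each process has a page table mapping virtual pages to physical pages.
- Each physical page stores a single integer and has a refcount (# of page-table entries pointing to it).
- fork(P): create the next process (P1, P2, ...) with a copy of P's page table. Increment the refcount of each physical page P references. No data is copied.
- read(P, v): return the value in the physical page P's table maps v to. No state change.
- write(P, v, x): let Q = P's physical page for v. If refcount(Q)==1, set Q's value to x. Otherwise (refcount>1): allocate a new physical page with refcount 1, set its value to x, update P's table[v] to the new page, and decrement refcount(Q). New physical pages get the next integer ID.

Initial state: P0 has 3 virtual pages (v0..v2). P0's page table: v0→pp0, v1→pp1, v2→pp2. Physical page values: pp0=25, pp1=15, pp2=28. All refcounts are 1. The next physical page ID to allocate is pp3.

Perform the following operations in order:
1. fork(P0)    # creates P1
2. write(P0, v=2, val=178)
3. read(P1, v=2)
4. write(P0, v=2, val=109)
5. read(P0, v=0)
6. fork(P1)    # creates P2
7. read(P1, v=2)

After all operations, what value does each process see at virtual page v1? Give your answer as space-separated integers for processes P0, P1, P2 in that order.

Answer: 15 15 15

Derivation:
Op 1: fork(P0) -> P1. 3 ppages; refcounts: pp0:2 pp1:2 pp2:2
Op 2: write(P0, v2, 178). refcount(pp2)=2>1 -> COPY to pp3. 4 ppages; refcounts: pp0:2 pp1:2 pp2:1 pp3:1
Op 3: read(P1, v2) -> 28. No state change.
Op 4: write(P0, v2, 109). refcount(pp3)=1 -> write in place. 4 ppages; refcounts: pp0:2 pp1:2 pp2:1 pp3:1
Op 5: read(P0, v0) -> 25. No state change.
Op 6: fork(P1) -> P2. 4 ppages; refcounts: pp0:3 pp1:3 pp2:2 pp3:1
Op 7: read(P1, v2) -> 28. No state change.
P0: v1 -> pp1 = 15
P1: v1 -> pp1 = 15
P2: v1 -> pp1 = 15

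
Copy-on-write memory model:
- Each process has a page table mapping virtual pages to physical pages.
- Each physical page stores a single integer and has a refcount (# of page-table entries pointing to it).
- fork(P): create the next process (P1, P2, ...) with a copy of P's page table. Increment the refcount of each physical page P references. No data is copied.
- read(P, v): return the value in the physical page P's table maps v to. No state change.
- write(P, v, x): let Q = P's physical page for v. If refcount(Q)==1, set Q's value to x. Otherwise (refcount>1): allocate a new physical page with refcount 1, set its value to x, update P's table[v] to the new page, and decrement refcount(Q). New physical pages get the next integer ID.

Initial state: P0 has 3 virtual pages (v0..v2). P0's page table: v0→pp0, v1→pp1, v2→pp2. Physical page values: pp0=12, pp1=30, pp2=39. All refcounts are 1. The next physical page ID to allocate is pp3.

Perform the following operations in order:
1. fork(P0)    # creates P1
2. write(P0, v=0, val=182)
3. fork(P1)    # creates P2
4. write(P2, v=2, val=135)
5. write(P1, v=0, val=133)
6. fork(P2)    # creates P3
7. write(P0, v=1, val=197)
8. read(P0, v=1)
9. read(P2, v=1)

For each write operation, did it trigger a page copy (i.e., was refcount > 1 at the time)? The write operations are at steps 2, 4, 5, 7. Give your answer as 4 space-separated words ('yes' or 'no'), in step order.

Op 1: fork(P0) -> P1. 3 ppages; refcounts: pp0:2 pp1:2 pp2:2
Op 2: write(P0, v0, 182). refcount(pp0)=2>1 -> COPY to pp3. 4 ppages; refcounts: pp0:1 pp1:2 pp2:2 pp3:1
Op 3: fork(P1) -> P2. 4 ppages; refcounts: pp0:2 pp1:3 pp2:3 pp3:1
Op 4: write(P2, v2, 135). refcount(pp2)=3>1 -> COPY to pp4. 5 ppages; refcounts: pp0:2 pp1:3 pp2:2 pp3:1 pp4:1
Op 5: write(P1, v0, 133). refcount(pp0)=2>1 -> COPY to pp5. 6 ppages; refcounts: pp0:1 pp1:3 pp2:2 pp3:1 pp4:1 pp5:1
Op 6: fork(P2) -> P3. 6 ppages; refcounts: pp0:2 pp1:4 pp2:2 pp3:1 pp4:2 pp5:1
Op 7: write(P0, v1, 197). refcount(pp1)=4>1 -> COPY to pp6. 7 ppages; refcounts: pp0:2 pp1:3 pp2:2 pp3:1 pp4:2 pp5:1 pp6:1
Op 8: read(P0, v1) -> 197. No state change.
Op 9: read(P2, v1) -> 30. No state change.

yes yes yes yes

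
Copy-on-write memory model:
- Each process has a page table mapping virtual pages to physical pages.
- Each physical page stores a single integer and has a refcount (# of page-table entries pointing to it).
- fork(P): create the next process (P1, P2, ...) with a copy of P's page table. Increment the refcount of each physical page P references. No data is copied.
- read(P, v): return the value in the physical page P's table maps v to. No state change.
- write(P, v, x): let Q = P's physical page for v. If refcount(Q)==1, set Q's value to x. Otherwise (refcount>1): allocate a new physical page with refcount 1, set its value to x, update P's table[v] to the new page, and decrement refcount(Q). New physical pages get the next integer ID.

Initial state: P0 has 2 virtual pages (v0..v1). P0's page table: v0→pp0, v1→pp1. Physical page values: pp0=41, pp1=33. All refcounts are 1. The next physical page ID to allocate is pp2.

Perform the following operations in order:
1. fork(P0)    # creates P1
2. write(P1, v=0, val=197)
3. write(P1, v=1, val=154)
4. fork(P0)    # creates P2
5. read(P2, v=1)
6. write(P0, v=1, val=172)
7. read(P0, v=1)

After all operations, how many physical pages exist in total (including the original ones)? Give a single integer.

Op 1: fork(P0) -> P1. 2 ppages; refcounts: pp0:2 pp1:2
Op 2: write(P1, v0, 197). refcount(pp0)=2>1 -> COPY to pp2. 3 ppages; refcounts: pp0:1 pp1:2 pp2:1
Op 3: write(P1, v1, 154). refcount(pp1)=2>1 -> COPY to pp3. 4 ppages; refcounts: pp0:1 pp1:1 pp2:1 pp3:1
Op 4: fork(P0) -> P2. 4 ppages; refcounts: pp0:2 pp1:2 pp2:1 pp3:1
Op 5: read(P2, v1) -> 33. No state change.
Op 6: write(P0, v1, 172). refcount(pp1)=2>1 -> COPY to pp4. 5 ppages; refcounts: pp0:2 pp1:1 pp2:1 pp3:1 pp4:1
Op 7: read(P0, v1) -> 172. No state change.

Answer: 5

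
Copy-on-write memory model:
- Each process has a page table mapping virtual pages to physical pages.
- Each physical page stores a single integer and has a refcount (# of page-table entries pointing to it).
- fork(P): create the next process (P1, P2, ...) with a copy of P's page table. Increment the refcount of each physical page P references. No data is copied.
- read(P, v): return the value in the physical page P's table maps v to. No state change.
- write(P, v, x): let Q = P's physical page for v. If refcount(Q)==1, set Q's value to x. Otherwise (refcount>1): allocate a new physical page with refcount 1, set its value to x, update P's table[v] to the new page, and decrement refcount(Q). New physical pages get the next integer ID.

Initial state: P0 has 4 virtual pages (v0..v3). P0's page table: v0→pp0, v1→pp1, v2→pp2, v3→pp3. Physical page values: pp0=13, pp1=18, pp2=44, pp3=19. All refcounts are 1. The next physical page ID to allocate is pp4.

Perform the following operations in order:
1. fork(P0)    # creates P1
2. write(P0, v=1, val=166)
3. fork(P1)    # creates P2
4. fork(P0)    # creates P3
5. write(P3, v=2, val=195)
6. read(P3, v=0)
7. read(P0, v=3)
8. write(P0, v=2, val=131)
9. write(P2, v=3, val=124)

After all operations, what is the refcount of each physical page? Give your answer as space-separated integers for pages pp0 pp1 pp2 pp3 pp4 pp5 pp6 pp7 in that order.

Answer: 4 2 2 3 2 1 1 1

Derivation:
Op 1: fork(P0) -> P1. 4 ppages; refcounts: pp0:2 pp1:2 pp2:2 pp3:2
Op 2: write(P0, v1, 166). refcount(pp1)=2>1 -> COPY to pp4. 5 ppages; refcounts: pp0:2 pp1:1 pp2:2 pp3:2 pp4:1
Op 3: fork(P1) -> P2. 5 ppages; refcounts: pp0:3 pp1:2 pp2:3 pp3:3 pp4:1
Op 4: fork(P0) -> P3. 5 ppages; refcounts: pp0:4 pp1:2 pp2:4 pp3:4 pp4:2
Op 5: write(P3, v2, 195). refcount(pp2)=4>1 -> COPY to pp5. 6 ppages; refcounts: pp0:4 pp1:2 pp2:3 pp3:4 pp4:2 pp5:1
Op 6: read(P3, v0) -> 13. No state change.
Op 7: read(P0, v3) -> 19. No state change.
Op 8: write(P0, v2, 131). refcount(pp2)=3>1 -> COPY to pp6. 7 ppages; refcounts: pp0:4 pp1:2 pp2:2 pp3:4 pp4:2 pp5:1 pp6:1
Op 9: write(P2, v3, 124). refcount(pp3)=4>1 -> COPY to pp7. 8 ppages; refcounts: pp0:4 pp1:2 pp2:2 pp3:3 pp4:2 pp5:1 pp6:1 pp7:1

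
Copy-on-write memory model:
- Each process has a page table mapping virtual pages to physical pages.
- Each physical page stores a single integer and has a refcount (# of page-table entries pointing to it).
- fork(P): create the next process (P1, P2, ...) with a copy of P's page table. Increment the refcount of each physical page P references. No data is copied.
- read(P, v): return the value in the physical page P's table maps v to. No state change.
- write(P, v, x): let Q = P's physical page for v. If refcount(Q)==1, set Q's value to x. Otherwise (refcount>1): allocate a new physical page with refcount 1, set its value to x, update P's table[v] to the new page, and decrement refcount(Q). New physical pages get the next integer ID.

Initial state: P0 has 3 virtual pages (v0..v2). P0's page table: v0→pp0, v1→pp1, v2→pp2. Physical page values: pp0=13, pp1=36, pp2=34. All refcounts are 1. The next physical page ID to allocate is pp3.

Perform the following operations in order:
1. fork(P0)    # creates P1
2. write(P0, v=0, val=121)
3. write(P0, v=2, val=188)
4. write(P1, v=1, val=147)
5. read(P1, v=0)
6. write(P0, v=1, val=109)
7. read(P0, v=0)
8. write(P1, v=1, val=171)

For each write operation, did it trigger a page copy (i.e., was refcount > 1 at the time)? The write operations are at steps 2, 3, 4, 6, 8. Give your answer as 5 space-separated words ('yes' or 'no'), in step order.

Op 1: fork(P0) -> P1. 3 ppages; refcounts: pp0:2 pp1:2 pp2:2
Op 2: write(P0, v0, 121). refcount(pp0)=2>1 -> COPY to pp3. 4 ppages; refcounts: pp0:1 pp1:2 pp2:2 pp3:1
Op 3: write(P0, v2, 188). refcount(pp2)=2>1 -> COPY to pp4. 5 ppages; refcounts: pp0:1 pp1:2 pp2:1 pp3:1 pp4:1
Op 4: write(P1, v1, 147). refcount(pp1)=2>1 -> COPY to pp5. 6 ppages; refcounts: pp0:1 pp1:1 pp2:1 pp3:1 pp4:1 pp5:1
Op 5: read(P1, v0) -> 13. No state change.
Op 6: write(P0, v1, 109). refcount(pp1)=1 -> write in place. 6 ppages; refcounts: pp0:1 pp1:1 pp2:1 pp3:1 pp4:1 pp5:1
Op 7: read(P0, v0) -> 121. No state change.
Op 8: write(P1, v1, 171). refcount(pp5)=1 -> write in place. 6 ppages; refcounts: pp0:1 pp1:1 pp2:1 pp3:1 pp4:1 pp5:1

yes yes yes no no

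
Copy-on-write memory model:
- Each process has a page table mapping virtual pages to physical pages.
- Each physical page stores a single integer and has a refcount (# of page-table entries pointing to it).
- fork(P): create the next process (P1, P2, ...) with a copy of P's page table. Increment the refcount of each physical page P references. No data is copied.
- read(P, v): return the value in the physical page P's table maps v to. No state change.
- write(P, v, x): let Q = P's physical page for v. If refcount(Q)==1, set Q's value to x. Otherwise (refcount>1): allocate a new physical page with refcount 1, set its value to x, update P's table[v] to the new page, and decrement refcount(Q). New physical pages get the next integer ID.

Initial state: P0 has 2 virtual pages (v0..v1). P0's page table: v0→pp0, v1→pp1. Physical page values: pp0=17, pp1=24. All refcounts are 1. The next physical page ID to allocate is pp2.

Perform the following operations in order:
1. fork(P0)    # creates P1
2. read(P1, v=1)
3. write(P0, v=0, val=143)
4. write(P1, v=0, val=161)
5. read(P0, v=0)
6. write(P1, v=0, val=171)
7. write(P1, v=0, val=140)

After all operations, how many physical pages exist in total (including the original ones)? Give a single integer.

Op 1: fork(P0) -> P1. 2 ppages; refcounts: pp0:2 pp1:2
Op 2: read(P1, v1) -> 24. No state change.
Op 3: write(P0, v0, 143). refcount(pp0)=2>1 -> COPY to pp2. 3 ppages; refcounts: pp0:1 pp1:2 pp2:1
Op 4: write(P1, v0, 161). refcount(pp0)=1 -> write in place. 3 ppages; refcounts: pp0:1 pp1:2 pp2:1
Op 5: read(P0, v0) -> 143. No state change.
Op 6: write(P1, v0, 171). refcount(pp0)=1 -> write in place. 3 ppages; refcounts: pp0:1 pp1:2 pp2:1
Op 7: write(P1, v0, 140). refcount(pp0)=1 -> write in place. 3 ppages; refcounts: pp0:1 pp1:2 pp2:1

Answer: 3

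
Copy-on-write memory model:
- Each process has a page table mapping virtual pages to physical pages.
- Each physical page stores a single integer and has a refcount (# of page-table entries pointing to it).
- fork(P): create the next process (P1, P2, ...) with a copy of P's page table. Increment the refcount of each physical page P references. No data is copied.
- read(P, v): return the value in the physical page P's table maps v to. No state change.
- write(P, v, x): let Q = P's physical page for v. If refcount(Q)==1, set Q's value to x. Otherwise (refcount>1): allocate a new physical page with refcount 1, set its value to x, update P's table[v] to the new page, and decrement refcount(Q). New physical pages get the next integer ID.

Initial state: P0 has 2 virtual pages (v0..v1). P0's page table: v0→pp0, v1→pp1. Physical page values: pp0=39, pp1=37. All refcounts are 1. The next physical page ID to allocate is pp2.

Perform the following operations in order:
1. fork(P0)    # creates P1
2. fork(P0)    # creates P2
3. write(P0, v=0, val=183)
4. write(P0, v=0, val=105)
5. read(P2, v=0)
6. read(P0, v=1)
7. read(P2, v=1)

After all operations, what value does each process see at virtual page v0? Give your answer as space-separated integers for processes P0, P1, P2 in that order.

Answer: 105 39 39

Derivation:
Op 1: fork(P0) -> P1. 2 ppages; refcounts: pp0:2 pp1:2
Op 2: fork(P0) -> P2. 2 ppages; refcounts: pp0:3 pp1:3
Op 3: write(P0, v0, 183). refcount(pp0)=3>1 -> COPY to pp2. 3 ppages; refcounts: pp0:2 pp1:3 pp2:1
Op 4: write(P0, v0, 105). refcount(pp2)=1 -> write in place. 3 ppages; refcounts: pp0:2 pp1:3 pp2:1
Op 5: read(P2, v0) -> 39. No state change.
Op 6: read(P0, v1) -> 37. No state change.
Op 7: read(P2, v1) -> 37. No state change.
P0: v0 -> pp2 = 105
P1: v0 -> pp0 = 39
P2: v0 -> pp0 = 39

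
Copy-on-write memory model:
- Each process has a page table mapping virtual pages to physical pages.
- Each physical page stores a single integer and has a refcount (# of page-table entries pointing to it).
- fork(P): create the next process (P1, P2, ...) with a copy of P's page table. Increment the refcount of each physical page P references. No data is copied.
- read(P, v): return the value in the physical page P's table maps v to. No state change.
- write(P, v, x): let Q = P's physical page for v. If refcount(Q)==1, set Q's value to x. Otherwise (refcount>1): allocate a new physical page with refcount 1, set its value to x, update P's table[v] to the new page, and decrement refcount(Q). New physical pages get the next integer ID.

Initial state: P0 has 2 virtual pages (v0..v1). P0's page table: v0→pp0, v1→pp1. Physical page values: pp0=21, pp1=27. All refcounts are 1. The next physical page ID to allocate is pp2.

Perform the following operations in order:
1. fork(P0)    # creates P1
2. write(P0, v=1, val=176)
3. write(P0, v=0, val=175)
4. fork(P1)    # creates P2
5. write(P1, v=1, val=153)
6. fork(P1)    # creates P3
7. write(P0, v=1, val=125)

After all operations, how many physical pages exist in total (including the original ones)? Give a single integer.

Op 1: fork(P0) -> P1. 2 ppages; refcounts: pp0:2 pp1:2
Op 2: write(P0, v1, 176). refcount(pp1)=2>1 -> COPY to pp2. 3 ppages; refcounts: pp0:2 pp1:1 pp2:1
Op 3: write(P0, v0, 175). refcount(pp0)=2>1 -> COPY to pp3. 4 ppages; refcounts: pp0:1 pp1:1 pp2:1 pp3:1
Op 4: fork(P1) -> P2. 4 ppages; refcounts: pp0:2 pp1:2 pp2:1 pp3:1
Op 5: write(P1, v1, 153). refcount(pp1)=2>1 -> COPY to pp4. 5 ppages; refcounts: pp0:2 pp1:1 pp2:1 pp3:1 pp4:1
Op 6: fork(P1) -> P3. 5 ppages; refcounts: pp0:3 pp1:1 pp2:1 pp3:1 pp4:2
Op 7: write(P0, v1, 125). refcount(pp2)=1 -> write in place. 5 ppages; refcounts: pp0:3 pp1:1 pp2:1 pp3:1 pp4:2

Answer: 5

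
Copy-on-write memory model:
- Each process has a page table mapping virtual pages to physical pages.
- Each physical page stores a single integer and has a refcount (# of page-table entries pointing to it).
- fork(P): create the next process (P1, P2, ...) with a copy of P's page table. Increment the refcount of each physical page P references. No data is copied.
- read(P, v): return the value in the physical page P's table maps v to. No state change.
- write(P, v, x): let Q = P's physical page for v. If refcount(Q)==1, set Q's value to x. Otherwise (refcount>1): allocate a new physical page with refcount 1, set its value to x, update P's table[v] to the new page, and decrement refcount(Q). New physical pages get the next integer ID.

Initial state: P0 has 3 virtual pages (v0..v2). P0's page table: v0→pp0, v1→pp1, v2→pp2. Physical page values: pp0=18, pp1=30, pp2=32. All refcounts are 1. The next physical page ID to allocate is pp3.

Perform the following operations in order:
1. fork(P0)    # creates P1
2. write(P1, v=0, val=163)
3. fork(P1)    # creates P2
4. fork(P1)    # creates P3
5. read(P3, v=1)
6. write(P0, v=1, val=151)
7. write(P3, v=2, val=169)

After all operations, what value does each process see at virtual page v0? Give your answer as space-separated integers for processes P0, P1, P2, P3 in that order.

Op 1: fork(P0) -> P1. 3 ppages; refcounts: pp0:2 pp1:2 pp2:2
Op 2: write(P1, v0, 163). refcount(pp0)=2>1 -> COPY to pp3. 4 ppages; refcounts: pp0:1 pp1:2 pp2:2 pp3:1
Op 3: fork(P1) -> P2. 4 ppages; refcounts: pp0:1 pp1:3 pp2:3 pp3:2
Op 4: fork(P1) -> P3. 4 ppages; refcounts: pp0:1 pp1:4 pp2:4 pp3:3
Op 5: read(P3, v1) -> 30. No state change.
Op 6: write(P0, v1, 151). refcount(pp1)=4>1 -> COPY to pp4. 5 ppages; refcounts: pp0:1 pp1:3 pp2:4 pp3:3 pp4:1
Op 7: write(P3, v2, 169). refcount(pp2)=4>1 -> COPY to pp5. 6 ppages; refcounts: pp0:1 pp1:3 pp2:3 pp3:3 pp4:1 pp5:1
P0: v0 -> pp0 = 18
P1: v0 -> pp3 = 163
P2: v0 -> pp3 = 163
P3: v0 -> pp3 = 163

Answer: 18 163 163 163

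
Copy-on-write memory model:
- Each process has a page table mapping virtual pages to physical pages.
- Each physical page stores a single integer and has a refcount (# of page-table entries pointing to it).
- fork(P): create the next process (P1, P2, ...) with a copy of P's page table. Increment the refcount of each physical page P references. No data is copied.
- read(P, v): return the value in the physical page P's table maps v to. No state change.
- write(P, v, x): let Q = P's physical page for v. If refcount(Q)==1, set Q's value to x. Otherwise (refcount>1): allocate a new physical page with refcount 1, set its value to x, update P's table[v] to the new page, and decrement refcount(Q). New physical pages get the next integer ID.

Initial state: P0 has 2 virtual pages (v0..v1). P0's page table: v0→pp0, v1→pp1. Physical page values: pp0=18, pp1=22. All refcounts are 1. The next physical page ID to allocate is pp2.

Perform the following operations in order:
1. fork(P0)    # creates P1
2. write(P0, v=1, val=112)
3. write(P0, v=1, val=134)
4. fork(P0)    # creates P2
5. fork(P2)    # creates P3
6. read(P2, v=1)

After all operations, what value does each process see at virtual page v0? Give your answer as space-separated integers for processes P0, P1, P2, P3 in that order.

Op 1: fork(P0) -> P1. 2 ppages; refcounts: pp0:2 pp1:2
Op 2: write(P0, v1, 112). refcount(pp1)=2>1 -> COPY to pp2. 3 ppages; refcounts: pp0:2 pp1:1 pp2:1
Op 3: write(P0, v1, 134). refcount(pp2)=1 -> write in place. 3 ppages; refcounts: pp0:2 pp1:1 pp2:1
Op 4: fork(P0) -> P2. 3 ppages; refcounts: pp0:3 pp1:1 pp2:2
Op 5: fork(P2) -> P3. 3 ppages; refcounts: pp0:4 pp1:1 pp2:3
Op 6: read(P2, v1) -> 134. No state change.
P0: v0 -> pp0 = 18
P1: v0 -> pp0 = 18
P2: v0 -> pp0 = 18
P3: v0 -> pp0 = 18

Answer: 18 18 18 18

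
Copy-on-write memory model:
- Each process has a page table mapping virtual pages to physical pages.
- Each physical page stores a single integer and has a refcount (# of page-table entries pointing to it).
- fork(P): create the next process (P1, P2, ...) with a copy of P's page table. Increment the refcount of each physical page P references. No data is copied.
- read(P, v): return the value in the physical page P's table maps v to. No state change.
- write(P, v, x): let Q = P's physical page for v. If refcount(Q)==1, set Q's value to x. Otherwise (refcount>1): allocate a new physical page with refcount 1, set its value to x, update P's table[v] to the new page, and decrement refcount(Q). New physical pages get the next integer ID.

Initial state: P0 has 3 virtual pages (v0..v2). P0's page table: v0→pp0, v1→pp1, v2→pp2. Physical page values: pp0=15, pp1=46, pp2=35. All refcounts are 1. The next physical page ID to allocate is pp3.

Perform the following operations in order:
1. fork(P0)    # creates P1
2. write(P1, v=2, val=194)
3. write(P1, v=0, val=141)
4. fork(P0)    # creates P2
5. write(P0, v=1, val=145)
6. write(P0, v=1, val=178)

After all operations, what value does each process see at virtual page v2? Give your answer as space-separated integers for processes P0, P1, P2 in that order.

Answer: 35 194 35

Derivation:
Op 1: fork(P0) -> P1. 3 ppages; refcounts: pp0:2 pp1:2 pp2:2
Op 2: write(P1, v2, 194). refcount(pp2)=2>1 -> COPY to pp3. 4 ppages; refcounts: pp0:2 pp1:2 pp2:1 pp3:1
Op 3: write(P1, v0, 141). refcount(pp0)=2>1 -> COPY to pp4. 5 ppages; refcounts: pp0:1 pp1:2 pp2:1 pp3:1 pp4:1
Op 4: fork(P0) -> P2. 5 ppages; refcounts: pp0:2 pp1:3 pp2:2 pp3:1 pp4:1
Op 5: write(P0, v1, 145). refcount(pp1)=3>1 -> COPY to pp5. 6 ppages; refcounts: pp0:2 pp1:2 pp2:2 pp3:1 pp4:1 pp5:1
Op 6: write(P0, v1, 178). refcount(pp5)=1 -> write in place. 6 ppages; refcounts: pp0:2 pp1:2 pp2:2 pp3:1 pp4:1 pp5:1
P0: v2 -> pp2 = 35
P1: v2 -> pp3 = 194
P2: v2 -> pp2 = 35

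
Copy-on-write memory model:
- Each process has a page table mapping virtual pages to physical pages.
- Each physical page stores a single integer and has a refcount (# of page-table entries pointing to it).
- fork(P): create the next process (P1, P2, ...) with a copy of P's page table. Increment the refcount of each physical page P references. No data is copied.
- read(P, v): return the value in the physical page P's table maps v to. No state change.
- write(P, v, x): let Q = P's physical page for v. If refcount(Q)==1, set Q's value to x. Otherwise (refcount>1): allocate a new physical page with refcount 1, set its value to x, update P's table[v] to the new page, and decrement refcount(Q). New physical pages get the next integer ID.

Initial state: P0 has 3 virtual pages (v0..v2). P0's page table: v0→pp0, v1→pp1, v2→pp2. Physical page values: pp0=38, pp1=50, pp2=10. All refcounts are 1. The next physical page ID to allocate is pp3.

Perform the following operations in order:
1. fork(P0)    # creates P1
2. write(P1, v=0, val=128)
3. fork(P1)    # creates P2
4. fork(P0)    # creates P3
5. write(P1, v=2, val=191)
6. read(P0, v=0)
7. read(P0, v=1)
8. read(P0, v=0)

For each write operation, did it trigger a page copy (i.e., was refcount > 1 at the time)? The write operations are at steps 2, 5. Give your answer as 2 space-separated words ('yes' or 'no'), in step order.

Op 1: fork(P0) -> P1. 3 ppages; refcounts: pp0:2 pp1:2 pp2:2
Op 2: write(P1, v0, 128). refcount(pp0)=2>1 -> COPY to pp3. 4 ppages; refcounts: pp0:1 pp1:2 pp2:2 pp3:1
Op 3: fork(P1) -> P2. 4 ppages; refcounts: pp0:1 pp1:3 pp2:3 pp3:2
Op 4: fork(P0) -> P3. 4 ppages; refcounts: pp0:2 pp1:4 pp2:4 pp3:2
Op 5: write(P1, v2, 191). refcount(pp2)=4>1 -> COPY to pp4. 5 ppages; refcounts: pp0:2 pp1:4 pp2:3 pp3:2 pp4:1
Op 6: read(P0, v0) -> 38. No state change.
Op 7: read(P0, v1) -> 50. No state change.
Op 8: read(P0, v0) -> 38. No state change.

yes yes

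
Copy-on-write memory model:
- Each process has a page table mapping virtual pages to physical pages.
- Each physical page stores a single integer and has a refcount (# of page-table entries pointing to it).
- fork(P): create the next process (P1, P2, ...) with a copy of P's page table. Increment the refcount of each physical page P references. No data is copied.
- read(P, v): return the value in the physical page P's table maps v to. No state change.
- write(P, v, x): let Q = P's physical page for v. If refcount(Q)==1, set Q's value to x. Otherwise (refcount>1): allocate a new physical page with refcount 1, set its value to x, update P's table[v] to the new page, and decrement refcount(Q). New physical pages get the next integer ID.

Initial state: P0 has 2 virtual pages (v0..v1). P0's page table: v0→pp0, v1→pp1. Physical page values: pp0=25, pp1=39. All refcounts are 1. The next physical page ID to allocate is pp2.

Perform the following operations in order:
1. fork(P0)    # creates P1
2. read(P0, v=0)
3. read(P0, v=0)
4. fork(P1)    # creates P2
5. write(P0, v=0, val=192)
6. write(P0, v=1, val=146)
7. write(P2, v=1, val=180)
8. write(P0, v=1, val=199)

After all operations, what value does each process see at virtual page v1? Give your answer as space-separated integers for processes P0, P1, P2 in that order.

Op 1: fork(P0) -> P1. 2 ppages; refcounts: pp0:2 pp1:2
Op 2: read(P0, v0) -> 25. No state change.
Op 3: read(P0, v0) -> 25. No state change.
Op 4: fork(P1) -> P2. 2 ppages; refcounts: pp0:3 pp1:3
Op 5: write(P0, v0, 192). refcount(pp0)=3>1 -> COPY to pp2. 3 ppages; refcounts: pp0:2 pp1:3 pp2:1
Op 6: write(P0, v1, 146). refcount(pp1)=3>1 -> COPY to pp3. 4 ppages; refcounts: pp0:2 pp1:2 pp2:1 pp3:1
Op 7: write(P2, v1, 180). refcount(pp1)=2>1 -> COPY to pp4. 5 ppages; refcounts: pp0:2 pp1:1 pp2:1 pp3:1 pp4:1
Op 8: write(P0, v1, 199). refcount(pp3)=1 -> write in place. 5 ppages; refcounts: pp0:2 pp1:1 pp2:1 pp3:1 pp4:1
P0: v1 -> pp3 = 199
P1: v1 -> pp1 = 39
P2: v1 -> pp4 = 180

Answer: 199 39 180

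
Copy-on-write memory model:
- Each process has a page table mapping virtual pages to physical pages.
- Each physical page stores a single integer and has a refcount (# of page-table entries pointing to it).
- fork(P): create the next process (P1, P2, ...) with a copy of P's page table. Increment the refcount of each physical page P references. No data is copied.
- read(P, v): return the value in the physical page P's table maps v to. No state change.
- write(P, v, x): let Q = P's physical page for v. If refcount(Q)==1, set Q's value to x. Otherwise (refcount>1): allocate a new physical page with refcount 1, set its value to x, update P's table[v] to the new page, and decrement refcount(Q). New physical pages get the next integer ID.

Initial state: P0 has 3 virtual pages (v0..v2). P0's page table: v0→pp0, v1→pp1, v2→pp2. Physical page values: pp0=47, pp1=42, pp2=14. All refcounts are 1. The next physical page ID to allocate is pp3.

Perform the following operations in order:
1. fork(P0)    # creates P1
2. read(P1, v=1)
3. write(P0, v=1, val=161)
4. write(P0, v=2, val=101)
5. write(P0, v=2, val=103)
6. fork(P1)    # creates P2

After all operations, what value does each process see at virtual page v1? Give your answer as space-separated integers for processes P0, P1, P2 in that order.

Answer: 161 42 42

Derivation:
Op 1: fork(P0) -> P1. 3 ppages; refcounts: pp0:2 pp1:2 pp2:2
Op 2: read(P1, v1) -> 42. No state change.
Op 3: write(P0, v1, 161). refcount(pp1)=2>1 -> COPY to pp3. 4 ppages; refcounts: pp0:2 pp1:1 pp2:2 pp3:1
Op 4: write(P0, v2, 101). refcount(pp2)=2>1 -> COPY to pp4. 5 ppages; refcounts: pp0:2 pp1:1 pp2:1 pp3:1 pp4:1
Op 5: write(P0, v2, 103). refcount(pp4)=1 -> write in place. 5 ppages; refcounts: pp0:2 pp1:1 pp2:1 pp3:1 pp4:1
Op 6: fork(P1) -> P2. 5 ppages; refcounts: pp0:3 pp1:2 pp2:2 pp3:1 pp4:1
P0: v1 -> pp3 = 161
P1: v1 -> pp1 = 42
P2: v1 -> pp1 = 42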